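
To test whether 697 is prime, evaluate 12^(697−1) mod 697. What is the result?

611

12^1 ≡ 12 (mod 697)
12^2 ≡ 12^2 = 144 ≡ 144 (mod 697)
12^4 ≡ 144^2 = 20736 ≡ 523 (mod 697)
12^8 ≡ 523^2 = 273529 ≡ 305 (mod 697)
12^16 ≡ 305^2 = 93025 ≡ 324 (mod 697)
12^32 ≡ 324^2 = 104976 ≡ 426 (mod 697)
12^64 ≡ 426^2 = 181476 ≡ 256 (mod 697)
12^128 ≡ 256^2 = 65536 ≡ 18 (mod 697)
12^256 ≡ 18^2 = 324 ≡ 324 (mod 697)
12^512 ≡ 324^2 = 104976 ≡ 426 (mod 697)
696 = 512 + 128 + 32 + 16 + 8 in binary powers of 2.
So 12^696 ≡ 426 · 18 · 426 · 324 · 305 ≡ 611 (mod 697).
Since 611 ≠ 1, base 12 is a Fermat witness: 697 is composite.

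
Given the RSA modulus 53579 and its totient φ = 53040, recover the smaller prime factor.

131

φ(n) = (p−1)(q−1) = n − (p+q) + 1, so p + q = 53579 − 53040 + 1 = 540.
p and q are the roots of t² − 540t + 53579 = 0.
Discriminant: 540² − 4·53579 = 291600 − 214316 = 77284; √77284 = 278.
q = (540 − 278)/2 = 131, p = (540 + 278)/2 = 409.
Check: 131 · 409 = 53579.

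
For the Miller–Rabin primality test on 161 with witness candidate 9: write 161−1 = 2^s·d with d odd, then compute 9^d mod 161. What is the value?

123

161 − 1 = 160 = 2^5 · 5, so d = 5.
9^1 ≡ 9 (mod 161)
9^2 ≡ 9^2 = 81 ≡ 81 (mod 161)
9^4 ≡ 81^2 = 6561 ≡ 121 (mod 161)
5 = 4 + 1 in binary powers of 2.
So 9^5 ≡ 121 · 9 ≡ 123 (mod 161).
Squaring chain: 123 → 156 → 25 → 142 → 39; never reaches −1, so base 9 is a Miller–Rabin witness that 161 is composite.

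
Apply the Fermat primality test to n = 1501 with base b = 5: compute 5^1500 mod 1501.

64

5^1 ≡ 5 (mod 1501)
5^2 ≡ 5^2 = 25 ≡ 25 (mod 1501)
5^4 ≡ 25^2 = 625 ≡ 625 (mod 1501)
5^8 ≡ 625^2 = 390625 ≡ 365 (mod 1501)
5^16 ≡ 365^2 = 133225 ≡ 1137 (mod 1501)
5^32 ≡ 1137^2 = 1292769 ≡ 408 (mod 1501)
5^64 ≡ 408^2 = 166464 ≡ 1354 (mod 1501)
5^128 ≡ 1354^2 = 1833316 ≡ 595 (mod 1501)
5^256 ≡ 595^2 = 354025 ≡ 1290 (mod 1501)
5^512 ≡ 1290^2 = 1664100 ≡ 992 (mod 1501)
5^1024 ≡ 992^2 = 984064 ≡ 909 (mod 1501)
1500 = 1024 + 256 + 128 + 64 + 16 + 8 + 4 in binary powers of 2.
So 5^1500 ≡ 909 · 1290 · 595 · 1354 · 1137 · 365 · 625 ≡ 64 (mod 1501).
Since 64 ≠ 1, base 5 is a Fermat witness: 1501 is composite.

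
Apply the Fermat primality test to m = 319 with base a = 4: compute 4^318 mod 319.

4^1 ≡ 4 (mod 319)
4^2 ≡ 4^2 = 16 ≡ 16 (mod 319)
4^4 ≡ 16^2 = 256 ≡ 256 (mod 319)
4^8 ≡ 256^2 = 65536 ≡ 141 (mod 319)
4^16 ≡ 141^2 = 19881 ≡ 103 (mod 319)
4^32 ≡ 103^2 = 10609 ≡ 82 (mod 319)
4^64 ≡ 82^2 = 6724 ≡ 25 (mod 319)
4^128 ≡ 25^2 = 625 ≡ 306 (mod 319)
4^256 ≡ 306^2 = 93636 ≡ 169 (mod 319)
318 = 256 + 32 + 16 + 8 + 4 + 2 in binary powers of 2.
So 4^318 ≡ 169 · 82 · 103 · 141 · 256 · 16 ≡ 284 (mod 319).
Since 284 ≠ 1, base 4 is a Fermat witness: 319 is composite.

284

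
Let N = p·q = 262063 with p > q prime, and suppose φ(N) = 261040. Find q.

503

φ(n) = (p−1)(q−1) = n − (p+q) + 1, so p + q = 262063 − 261040 + 1 = 1024.
p and q are the roots of t² − 1024t + 262063 = 0.
Discriminant: 1024² − 4·262063 = 1048576 − 1048252 = 324; √324 = 18.
q = (1024 − 18)/2 = 503, p = (1024 + 18)/2 = 521.
Check: 503 · 521 = 262063.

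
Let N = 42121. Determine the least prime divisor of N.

73

42121 is odd.
Digit sum 10, not divisible by 3.
Ends in 1: not divisible by 5.
7: 42121 = 7·6017 + 2
11: 42121 = 11·3829 + 2
13: 42121 = 13·3240 + 1
17: 42121 = 17·2477 + 12
19: 42121 = 19·2216 + 17
23: 42121 = 23·1831 + 8
29: 42121 = 29·1452 + 13
31: 42121 = 31·1358 + 23
37: 42121 = 37·1138 + 15
41: 42121 = 41·1027 + 14
43: 42121 = 43·979 + 24
47: 42121 = 47·896 + 9
53: 42121 = 53·794 + 39
59: 42121 = 59·713 + 54
61: 42121 = 61·690 + 31
67: 42121 = 67·628 + 45
71: 42121 = 71·593 + 18
73: 42121 = 73·577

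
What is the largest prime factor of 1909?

1909 = 23 · 83
83 is prime.
So 1909 = 23 · 83; the largest prime factor is 83.

83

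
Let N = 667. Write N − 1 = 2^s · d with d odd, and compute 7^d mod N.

667 − 1 = 666 = 2^1 · 333, so d = 333.
7^1 ≡ 7 (mod 667)
7^2 ≡ 7^2 = 49 ≡ 49 (mod 667)
7^4 ≡ 49^2 = 2401 ≡ 400 (mod 667)
7^8 ≡ 400^2 = 160000 ≡ 587 (mod 667)
7^16 ≡ 587^2 = 344569 ≡ 397 (mod 667)
7^32 ≡ 397^2 = 157609 ≡ 197 (mod 667)
7^64 ≡ 197^2 = 38809 ≡ 123 (mod 667)
7^128 ≡ 123^2 = 15129 ≡ 455 (mod 667)
7^256 ≡ 455^2 = 207025 ≡ 255 (mod 667)
333 = 256 + 64 + 8 + 4 + 1 in binary powers of 2.
So 7^333 ≡ 255 · 123 · 587 · 400 · 7 ≡ 458 (mod 667).
Squaring chain: 458; never reaches −1, so base 7 is a Miller–Rabin witness that 667 is composite.

458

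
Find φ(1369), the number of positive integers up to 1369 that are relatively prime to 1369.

1332

Factor: 1369 = 37^2.
φ(1369) = 37^1·(37−1) = 1332.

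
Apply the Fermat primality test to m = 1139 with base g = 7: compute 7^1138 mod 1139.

236

7^1 ≡ 7 (mod 1139)
7^2 ≡ 7^2 = 49 ≡ 49 (mod 1139)
7^4 ≡ 49^2 = 2401 ≡ 123 (mod 1139)
7^8 ≡ 123^2 = 15129 ≡ 322 (mod 1139)
7^16 ≡ 322^2 = 103684 ≡ 35 (mod 1139)
7^32 ≡ 35^2 = 1225 ≡ 86 (mod 1139)
7^64 ≡ 86^2 = 7396 ≡ 562 (mod 1139)
7^128 ≡ 562^2 = 315844 ≡ 341 (mod 1139)
7^256 ≡ 341^2 = 116281 ≡ 103 (mod 1139)
7^512 ≡ 103^2 = 10609 ≡ 358 (mod 1139)
7^1024 ≡ 358^2 = 128164 ≡ 596 (mod 1139)
1138 = 1024 + 64 + 32 + 16 + 2 in binary powers of 2.
So 7^1138 ≡ 596 · 562 · 86 · 35 · 49 ≡ 236 (mod 1139).
Since 236 ≠ 1, base 7 is a Fermat witness: 1139 is composite.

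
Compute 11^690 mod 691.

11^1 ≡ 11 (mod 691)
11^2 ≡ 11^2 = 121 ≡ 121 (mod 691)
11^4 ≡ 121^2 = 14641 ≡ 130 (mod 691)
11^8 ≡ 130^2 = 16900 ≡ 316 (mod 691)
11^16 ≡ 316^2 = 99856 ≡ 352 (mod 691)
11^32 ≡ 352^2 = 123904 ≡ 215 (mod 691)
11^64 ≡ 215^2 = 46225 ≡ 619 (mod 691)
11^128 ≡ 619^2 = 383161 ≡ 347 (mod 691)
11^256 ≡ 347^2 = 120409 ≡ 175 (mod 691)
11^512 ≡ 175^2 = 30625 ≡ 221 (mod 691)
690 = 512 + 128 + 32 + 16 + 2 in binary powers of 2.
So 11^690 ≡ 221 · 347 · 215 · 352 · 121 ≡ 1 (mod 691).
Since the result is 1, base 11 gives no evidence that 691 is composite.

1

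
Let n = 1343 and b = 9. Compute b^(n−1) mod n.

888

9^1 ≡ 9 (mod 1343)
9^2 ≡ 9^2 = 81 ≡ 81 (mod 1343)
9^4 ≡ 81^2 = 6561 ≡ 1189 (mod 1343)
9^8 ≡ 1189^2 = 1413721 ≡ 885 (mod 1343)
9^16 ≡ 885^2 = 783225 ≡ 256 (mod 1343)
9^32 ≡ 256^2 = 65536 ≡ 1072 (mod 1343)
9^64 ≡ 1072^2 = 1149184 ≡ 919 (mod 1343)
9^128 ≡ 919^2 = 844561 ≡ 1157 (mod 1343)
9^256 ≡ 1157^2 = 1338649 ≡ 1021 (mod 1343)
9^512 ≡ 1021^2 = 1042441 ≡ 273 (mod 1343)
9^1024 ≡ 273^2 = 74529 ≡ 664 (mod 1343)
1342 = 1024 + 256 + 32 + 16 + 8 + 4 + 2 in binary powers of 2.
So 9^1342 ≡ 664 · 1021 · 1072 · 256 · 885 · 1189 · 81 ≡ 888 (mod 1343).
Since 888 ≠ 1, base 9 is a Fermat witness: 1343 is composite.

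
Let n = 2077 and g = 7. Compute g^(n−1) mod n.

159

7^1 ≡ 7 (mod 2077)
7^2 ≡ 7^2 = 49 ≡ 49 (mod 2077)
7^4 ≡ 49^2 = 2401 ≡ 324 (mod 2077)
7^8 ≡ 324^2 = 104976 ≡ 1126 (mod 2077)
7^16 ≡ 1126^2 = 1267876 ≡ 906 (mod 2077)
7^32 ≡ 906^2 = 820836 ≡ 421 (mod 2077)
7^64 ≡ 421^2 = 177241 ≡ 696 (mod 2077)
7^128 ≡ 696^2 = 484416 ≡ 475 (mod 2077)
7^256 ≡ 475^2 = 225625 ≡ 1309 (mod 2077)
7^512 ≡ 1309^2 = 1713481 ≡ 2033 (mod 2077)
7^1024 ≡ 2033^2 = 4133089 ≡ 1936 (mod 2077)
7^2048 ≡ 1936^2 = 3748096 ≡ 1188 (mod 2077)
2076 = 2048 + 16 + 8 + 4 in binary powers of 2.
So 7^2076 ≡ 1188 · 906 · 1126 · 324 ≡ 159 (mod 2077).
Since 159 ≠ 1, base 7 is a Fermat witness: 2077 is composite.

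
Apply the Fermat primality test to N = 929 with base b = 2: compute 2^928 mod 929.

1

2^1 ≡ 2 (mod 929)
2^2 ≡ 2^2 = 4 ≡ 4 (mod 929)
2^4 ≡ 4^2 = 16 ≡ 16 (mod 929)
2^8 ≡ 16^2 = 256 ≡ 256 (mod 929)
2^16 ≡ 256^2 = 65536 ≡ 506 (mod 929)
2^32 ≡ 506^2 = 256036 ≡ 561 (mod 929)
2^64 ≡ 561^2 = 314721 ≡ 719 (mod 929)
2^128 ≡ 719^2 = 516961 ≡ 437 (mod 929)
2^256 ≡ 437^2 = 190969 ≡ 524 (mod 929)
2^512 ≡ 524^2 = 274576 ≡ 521 (mod 929)
928 = 512 + 256 + 128 + 32 in binary powers of 2.
So 2^928 ≡ 521 · 524 · 437 · 561 ≡ 1 (mod 929).
Since the result is 1, base 2 gives no evidence that 929 is composite.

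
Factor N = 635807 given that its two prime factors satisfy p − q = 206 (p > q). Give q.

701

Since p = q + 206, we have 635807 = q(q + 206), so q² + 206q − 635807 = 0.
Discriminant: 206² + 4·635807 = 42436 + 2543228 = 2585664; √2585664 = 1608.
q = (−206 + 1608)/2 = 701, and p = q + 206 = 907.
Check: 701 · 907 = 635807.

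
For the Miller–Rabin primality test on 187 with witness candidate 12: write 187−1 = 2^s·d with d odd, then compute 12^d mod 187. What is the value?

133

187 − 1 = 186 = 2^1 · 93, so d = 93.
12^1 ≡ 12 (mod 187)
12^2 ≡ 12^2 = 144 ≡ 144 (mod 187)
12^4 ≡ 144^2 = 20736 ≡ 166 (mod 187)
12^8 ≡ 166^2 = 27556 ≡ 67 (mod 187)
12^16 ≡ 67^2 = 4489 ≡ 1 (mod 187)
12^32 ≡ 1^2 = 1 ≡ 1 (mod 187)
12^64 ≡ 1^2 = 1 ≡ 1 (mod 187)
93 = 64 + 16 + 8 + 4 + 1 in binary powers of 2.
So 12^93 ≡ 1 · 1 · 67 · 166 · 12 ≡ 133 (mod 187).
Squaring chain: 133; never reaches −1, so base 12 is a Miller–Rabin witness that 187 is composite.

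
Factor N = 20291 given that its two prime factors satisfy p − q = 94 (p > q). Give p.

Since p = q + 94, we have 20291 = q(q + 94), so q² + 94q − 20291 = 0.
Discriminant: 94² + 4·20291 = 8836 + 81164 = 90000; √90000 = 300.
q = (−94 + 300)/2 = 103, and p = q + 94 = 197.
Check: 103 · 197 = 20291.

197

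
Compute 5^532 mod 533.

508

5^1 ≡ 5 (mod 533)
5^2 ≡ 5^2 = 25 ≡ 25 (mod 533)
5^4 ≡ 25^2 = 625 ≡ 92 (mod 533)
5^8 ≡ 92^2 = 8464 ≡ 469 (mod 533)
5^16 ≡ 469^2 = 219961 ≡ 365 (mod 533)
5^32 ≡ 365^2 = 133225 ≡ 508 (mod 533)
5^64 ≡ 508^2 = 258064 ≡ 92 (mod 533)
5^128 ≡ 92^2 = 8464 ≡ 469 (mod 533)
5^256 ≡ 469^2 = 219961 ≡ 365 (mod 533)
5^512 ≡ 365^2 = 133225 ≡ 508 (mod 533)
532 = 512 + 16 + 4 in binary powers of 2.
So 5^532 ≡ 508 · 365 · 92 ≡ 508 (mod 533).
Since 508 ≠ 1, base 5 is a Fermat witness: 533 is composite.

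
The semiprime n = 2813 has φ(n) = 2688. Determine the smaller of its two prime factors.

29

φ(n) = (p−1)(q−1) = n − (p+q) + 1, so p + q = 2813 − 2688 + 1 = 126.
p and q are the roots of t² − 126t + 2813 = 0.
Discriminant: 126² − 4·2813 = 15876 − 11252 = 4624; √4624 = 68.
q = (126 − 68)/2 = 29, p = (126 + 68)/2 = 97.
Check: 29 · 97 = 2813.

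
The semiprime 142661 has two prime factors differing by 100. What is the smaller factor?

331

Since p = q + 100, we have 142661 = q(q + 100), so q² + 100q − 142661 = 0.
Discriminant: 100² + 4·142661 = 10000 + 570644 = 580644; √580644 = 762.
q = (−100 + 762)/2 = 331, and p = q + 100 = 431.
Check: 331 · 431 = 142661.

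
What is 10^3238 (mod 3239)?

10^1 ≡ 10 (mod 3239)
10^2 ≡ 10^2 = 100 ≡ 100 (mod 3239)
10^4 ≡ 100^2 = 10000 ≡ 283 (mod 3239)
10^8 ≡ 283^2 = 80089 ≡ 2353 (mod 3239)
10^16 ≡ 2353^2 = 5536609 ≡ 1158 (mod 3239)
10^32 ≡ 1158^2 = 1340964 ≡ 18 (mod 3239)
10^64 ≡ 18^2 = 324 ≡ 324 (mod 3239)
10^128 ≡ 324^2 = 104976 ≡ 1328 (mod 3239)
10^256 ≡ 1328^2 = 1763584 ≡ 1568 (mod 3239)
10^512 ≡ 1568^2 = 2458624 ≡ 223 (mod 3239)
10^1024 ≡ 223^2 = 49729 ≡ 1144 (mod 3239)
10^2048 ≡ 1144^2 = 1308736 ≡ 180 (mod 3239)
3238 = 2048 + 1024 + 128 + 32 + 4 + 2 in binary powers of 2.
So 10^3238 ≡ 180 · 1144 · 1328 · 18 · 283 · 100 ≡ 3091 (mod 3239).
Since 3091 ≠ 1, base 10 is a Fermat witness: 3239 is composite.

3091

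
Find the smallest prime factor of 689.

13

689 is odd.
Digit sum 23, not divisible by 3.
Ends in 9: not divisible by 5.
7: 689 = 7·98 + 3
11: 689 = 11·62 + 7
13: 689 = 13·53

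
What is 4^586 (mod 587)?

1

4^1 ≡ 4 (mod 587)
4^2 ≡ 4^2 = 16 ≡ 16 (mod 587)
4^4 ≡ 16^2 = 256 ≡ 256 (mod 587)
4^8 ≡ 256^2 = 65536 ≡ 379 (mod 587)
4^16 ≡ 379^2 = 143641 ≡ 413 (mod 587)
4^32 ≡ 413^2 = 170569 ≡ 339 (mod 587)
4^64 ≡ 339^2 = 114921 ≡ 456 (mod 587)
4^128 ≡ 456^2 = 207936 ≡ 138 (mod 587)
4^256 ≡ 138^2 = 19044 ≡ 260 (mod 587)
4^512 ≡ 260^2 = 67600 ≡ 95 (mod 587)
586 = 512 + 64 + 8 + 2 in binary powers of 2.
So 4^586 ≡ 95 · 456 · 379 · 16 ≡ 1 (mod 587).
Since the result is 1, base 4 gives no evidence that 587 is composite.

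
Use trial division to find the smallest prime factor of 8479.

8479 is odd.
Digit sum 28, not divisible by 3.
Ends in 9: not divisible by 5.
7: 8479 = 7·1211 + 2
11: 8479 = 11·770 + 9
13: 8479 = 13·652 + 3
17: 8479 = 17·498 + 13
19: 8479 = 19·446 + 5
23: 8479 = 23·368 + 15
29: 8479 = 29·292 + 11
31: 8479 = 31·273 + 16
37: 8479 = 37·229 + 6
41: 8479 = 41·206 + 33
43: 8479 = 43·197 + 8
47: 8479 = 47·180 + 19
53: 8479 = 53·159 + 52
59: 8479 = 59·143 + 42
61: 8479 = 61·139

61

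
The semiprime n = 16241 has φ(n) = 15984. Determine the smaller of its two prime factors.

109

φ(n) = (p−1)(q−1) = n − (p+q) + 1, so p + q = 16241 − 15984 + 1 = 258.
p and q are the roots of t² − 258t + 16241 = 0.
Discriminant: 258² − 4·16241 = 66564 − 64964 = 1600; √1600 = 40.
q = (258 − 40)/2 = 109, p = (258 + 40)/2 = 149.
Check: 109 · 149 = 16241.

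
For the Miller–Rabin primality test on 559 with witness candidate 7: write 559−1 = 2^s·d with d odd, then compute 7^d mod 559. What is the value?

343

559 − 1 = 558 = 2^1 · 279, so d = 279.
7^1 ≡ 7 (mod 559)
7^2 ≡ 7^2 = 49 ≡ 49 (mod 559)
7^4 ≡ 49^2 = 2401 ≡ 165 (mod 559)
7^8 ≡ 165^2 = 27225 ≡ 393 (mod 559)
7^16 ≡ 393^2 = 154449 ≡ 165 (mod 559)
7^32 ≡ 165^2 = 27225 ≡ 393 (mod 559)
7^64 ≡ 393^2 = 154449 ≡ 165 (mod 559)
7^128 ≡ 165^2 = 27225 ≡ 393 (mod 559)
7^256 ≡ 393^2 = 154449 ≡ 165 (mod 559)
279 = 256 + 16 + 4 + 2 + 1 in binary powers of 2.
So 7^279 ≡ 165 · 165 · 165 · 49 · 7 ≡ 343 (mod 559).
Squaring chain: 343; never reaches −1, so base 7 is a Miller–Rabin witness that 559 is composite.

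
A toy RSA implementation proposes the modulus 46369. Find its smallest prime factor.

46369 is odd.
Digit sum 28, not divisible by 3.
Ends in 9: not divisible by 5.
7: 46369 = 7·6624 + 1
11: 46369 = 11·4215 + 4
13: 46369 = 13·3566 + 11
17: 46369 = 17·2727 + 10
19: 46369 = 19·2440 + 9
23: 46369 = 23·2016 + 1
29: 46369 = 29·1598 + 27
31: 46369 = 31·1495 + 24
37: 46369 = 37·1253 + 8
41: 46369 = 41·1130 + 39
43: 46369 = 43·1078 + 15
47: 46369 = 47·986 + 27
53: 46369 = 53·874 + 47
59: 46369 = 59·785 + 54
61: 46369 = 61·760 + 9
67: 46369 = 67·692 + 5
71: 46369 = 71·653 + 6
73: 46369 = 73·635 + 14
79: 46369 = 79·586 + 75
83: 46369 = 83·558 + 55
89: 46369 = 89·521

89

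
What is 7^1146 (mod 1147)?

1120

7^1 ≡ 7 (mod 1147)
7^2 ≡ 7^2 = 49 ≡ 49 (mod 1147)
7^4 ≡ 49^2 = 2401 ≡ 107 (mod 1147)
7^8 ≡ 107^2 = 11449 ≡ 1126 (mod 1147)
7^16 ≡ 1126^2 = 1267876 ≡ 441 (mod 1147)
7^32 ≡ 441^2 = 194481 ≡ 638 (mod 1147)
7^64 ≡ 638^2 = 407044 ≡ 1006 (mod 1147)
7^128 ≡ 1006^2 = 1012036 ≡ 382 (mod 1147)
7^256 ≡ 382^2 = 145924 ≡ 255 (mod 1147)
7^512 ≡ 255^2 = 65025 ≡ 793 (mod 1147)
7^1024 ≡ 793^2 = 628849 ≡ 293 (mod 1147)
1146 = 1024 + 64 + 32 + 16 + 8 + 2 in binary powers of 2.
So 7^1146 ≡ 293 · 1006 · 638 · 441 · 1126 · 49 ≡ 1120 (mod 1147).
Since 1120 ≠ 1, base 7 is a Fermat witness: 1147 is composite.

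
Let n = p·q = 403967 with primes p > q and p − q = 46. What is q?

Since p = q + 46, we have 403967 = q(q + 46), so q² + 46q − 403967 = 0.
Discriminant: 46² + 4·403967 = 2116 + 1615868 = 1617984; √1617984 = 1272.
q = (−46 + 1272)/2 = 613, and p = q + 46 = 659.
Check: 613 · 659 = 403967.

613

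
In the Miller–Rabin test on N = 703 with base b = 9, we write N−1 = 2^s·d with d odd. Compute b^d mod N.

1

703 − 1 = 702 = 2^1 · 351, so d = 351.
9^1 ≡ 9 (mod 703)
9^2 ≡ 9^2 = 81 ≡ 81 (mod 703)
9^4 ≡ 81^2 = 6561 ≡ 234 (mod 703)
9^8 ≡ 234^2 = 54756 ≡ 625 (mod 703)
9^16 ≡ 625^2 = 390625 ≡ 460 (mod 703)
9^32 ≡ 460^2 = 211600 ≡ 700 (mod 703)
9^64 ≡ 700^2 = 490000 ≡ 9 (mod 703)
9^128 ≡ 9^2 = 81 ≡ 81 (mod 703)
9^256 ≡ 81^2 = 6561 ≡ 234 (mod 703)
351 = 256 + 64 + 16 + 8 + 4 + 2 + 1 in binary powers of 2.
So 9^351 ≡ 234 · 9 · 460 · 625 · 234 · 81 · 9 ≡ 1 (mod 703).
Since 9^d ≡ 1 (mod 703), base 9 does not prove 703 composite.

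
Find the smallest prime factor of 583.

583 is odd.
Digit sum 16, not divisible by 3.
Ends in 3: not divisible by 5.
7: 583 = 7·83 + 2
11: 583 = 11·53

11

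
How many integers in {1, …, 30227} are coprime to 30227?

29880

Factor: 30227 = 167 · 181.
φ(30227) = (167−1) · (181−1) = 166 · 180 = 29880.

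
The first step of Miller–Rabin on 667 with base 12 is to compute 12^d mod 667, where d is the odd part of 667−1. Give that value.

667 − 1 = 666 = 2^1 · 333, so d = 333.
12^1 ≡ 12 (mod 667)
12^2 ≡ 12^2 = 144 ≡ 144 (mod 667)
12^4 ≡ 144^2 = 20736 ≡ 59 (mod 667)
12^8 ≡ 59^2 = 3481 ≡ 146 (mod 667)
12^16 ≡ 146^2 = 21316 ≡ 639 (mod 667)
12^32 ≡ 639^2 = 408321 ≡ 117 (mod 667)
12^64 ≡ 117^2 = 13689 ≡ 349 (mod 667)
12^128 ≡ 349^2 = 121801 ≡ 407 (mod 667)
12^256 ≡ 407^2 = 165649 ≡ 233 (mod 667)
333 = 256 + 64 + 8 + 4 + 1 in binary powers of 2.
So 12^333 ≡ 233 · 349 · 146 · 59 · 12 ≡ 302 (mod 667).
Squaring chain: 302; never reaches −1, so base 12 is a Miller–Rabin witness that 667 is composite.

302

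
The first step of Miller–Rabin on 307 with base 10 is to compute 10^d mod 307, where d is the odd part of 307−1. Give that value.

307 − 1 = 306 = 2^1 · 153, so d = 153.
10^1 ≡ 10 (mod 307)
10^2 ≡ 10^2 = 100 ≡ 100 (mod 307)
10^4 ≡ 100^2 = 10000 ≡ 176 (mod 307)
10^8 ≡ 176^2 = 30976 ≡ 276 (mod 307)
10^16 ≡ 276^2 = 76176 ≡ 40 (mod 307)
10^32 ≡ 40^2 = 1600 ≡ 65 (mod 307)
10^64 ≡ 65^2 = 4225 ≡ 234 (mod 307)
10^128 ≡ 234^2 = 54756 ≡ 110 (mod 307)
153 = 128 + 16 + 8 + 1 in binary powers of 2.
So 10^153 ≡ 110 · 40 · 276 · 10 ≡ 1 (mod 307).
Since 10^d ≡ 1 (mod 307), base 10 does not prove 307 composite.

1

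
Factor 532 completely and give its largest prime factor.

19

532 = 2 · 266
266 = 2 · 133
133 = 7 · 19
19 is prime.
So 532 = 2^2 · 7 · 19; the largest prime factor is 19.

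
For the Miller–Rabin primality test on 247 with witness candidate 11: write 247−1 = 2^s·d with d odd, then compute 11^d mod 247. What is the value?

96

247 − 1 = 246 = 2^1 · 123, so d = 123.
11^1 ≡ 11 (mod 247)
11^2 ≡ 11^2 = 121 ≡ 121 (mod 247)
11^4 ≡ 121^2 = 14641 ≡ 68 (mod 247)
11^8 ≡ 68^2 = 4624 ≡ 178 (mod 247)
11^16 ≡ 178^2 = 31684 ≡ 68 (mod 247)
11^32 ≡ 68^2 = 4624 ≡ 178 (mod 247)
11^64 ≡ 178^2 = 31684 ≡ 68 (mod 247)
123 = 64 + 32 + 16 + 8 + 2 + 1 in binary powers of 2.
So 11^123 ≡ 68 · 178 · 68 · 178 · 121 · 11 ≡ 96 (mod 247).
Squaring chain: 96; never reaches −1, so base 11 is a Miller–Rabin witness that 247 is composite.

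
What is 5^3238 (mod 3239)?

2770

5^1 ≡ 5 (mod 3239)
5^2 ≡ 5^2 = 25 ≡ 25 (mod 3239)
5^4 ≡ 25^2 = 625 ≡ 625 (mod 3239)
5^8 ≡ 625^2 = 390625 ≡ 1945 (mod 3239)
5^16 ≡ 1945^2 = 3783025 ≡ 3112 (mod 3239)
5^32 ≡ 3112^2 = 9684544 ≡ 3173 (mod 3239)
5^64 ≡ 3173^2 = 10067929 ≡ 1117 (mod 3239)
5^128 ≡ 1117^2 = 1247689 ≡ 674 (mod 3239)
5^256 ≡ 674^2 = 454276 ≡ 816 (mod 3239)
5^512 ≡ 816^2 = 665856 ≡ 1861 (mod 3239)
5^1024 ≡ 1861^2 = 3463321 ≡ 830 (mod 3239)
5^2048 ≡ 830^2 = 688900 ≡ 2232 (mod 3239)
3238 = 2048 + 1024 + 128 + 32 + 4 + 2 in binary powers of 2.
So 5^3238 ≡ 2232 · 830 · 674 · 3173 · 625 · 25 ≡ 2770 (mod 3239).
Since 2770 ≠ 1, base 5 is a Fermat witness: 3239 is composite.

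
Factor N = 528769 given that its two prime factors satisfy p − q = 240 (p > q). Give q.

617

Since p = q + 240, we have 528769 = q(q + 240), so q² + 240q − 528769 = 0.
Discriminant: 240² + 4·528769 = 57600 + 2115076 = 2172676; √2172676 = 1474.
q = (−240 + 1474)/2 = 617, and p = q + 240 = 857.
Check: 617 · 857 = 528769.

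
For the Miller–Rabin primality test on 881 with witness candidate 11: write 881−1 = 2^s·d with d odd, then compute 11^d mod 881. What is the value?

881 − 1 = 880 = 2^4 · 55, so d = 55.
11^1 ≡ 11 (mod 881)
11^2 ≡ 11^2 = 121 ≡ 121 (mod 881)
11^4 ≡ 121^2 = 14641 ≡ 545 (mod 881)
11^8 ≡ 545^2 = 297025 ≡ 128 (mod 881)
11^16 ≡ 128^2 = 16384 ≡ 526 (mod 881)
11^32 ≡ 526^2 = 276676 ≡ 42 (mod 881)
55 = 32 + 16 + 4 + 2 + 1 in binary powers of 2.
So 11^55 ≡ 42 · 526 · 545 · 121 · 11 ≡ 219 (mod 881).
Squaring chain: 219 → 387 → 880 → 1; reaches −1, so base 11 does not prove 881 composite.

219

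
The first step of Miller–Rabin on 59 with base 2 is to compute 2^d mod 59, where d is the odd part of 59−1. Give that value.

59 − 1 = 58 = 2^1 · 29, so d = 29.
2^1 ≡ 2 (mod 59)
2^2 ≡ 2^2 = 4 ≡ 4 (mod 59)
2^4 ≡ 4^2 = 16 ≡ 16 (mod 59)
2^8 ≡ 16^2 = 256 ≡ 20 (mod 59)
2^16 ≡ 20^2 = 400 ≡ 46 (mod 59)
29 = 16 + 8 + 4 + 1 in binary powers of 2.
So 2^29 ≡ 46 · 20 · 16 · 2 ≡ 58 (mod 59).
Since 2^d ≡ 58 (mod 59), base 2 does not prove 59 composite.

58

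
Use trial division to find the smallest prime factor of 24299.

11

24299 is odd.
Digit sum 26, not divisible by 3.
Ends in 9: not divisible by 5.
7: 24299 = 7·3471 + 2
11: 24299 = 11·2209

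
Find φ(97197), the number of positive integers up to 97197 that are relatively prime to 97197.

Factor: 97197 = 3 · 179 · 181.
φ(97197) = (3−1) · (179−1) · (181−1) = 2 · 178 · 180 = 64080.

64080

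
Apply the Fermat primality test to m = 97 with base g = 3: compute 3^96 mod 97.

3^1 ≡ 3 (mod 97)
3^2 ≡ 3^2 = 9 ≡ 9 (mod 97)
3^4 ≡ 9^2 = 81 ≡ 81 (mod 97)
3^8 ≡ 81^2 = 6561 ≡ 62 (mod 97)
3^16 ≡ 62^2 = 3844 ≡ 61 (mod 97)
3^32 ≡ 61^2 = 3721 ≡ 35 (mod 97)
3^64 ≡ 35^2 = 1225 ≡ 61 (mod 97)
96 = 64 + 32 in binary powers of 2.
So 3^96 ≡ 61 · 35 ≡ 1 (mod 97).
Since the result is 1, base 3 gives no evidence that 97 is composite.

1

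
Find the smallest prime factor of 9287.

9287 is odd.
Digit sum 26, not divisible by 3.
Ends in 7: not divisible by 5.
7: 9287 = 7·1326 + 5
11: 9287 = 11·844 + 3
13: 9287 = 13·714 + 5
17: 9287 = 17·546 + 5
19: 9287 = 19·488 + 15
23: 9287 = 23·403 + 18
29: 9287 = 29·320 + 7
31: 9287 = 31·299 + 18
37: 9287 = 37·251

37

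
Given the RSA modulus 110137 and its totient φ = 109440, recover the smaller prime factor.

241

φ(n) = (p−1)(q−1) = n − (p+q) + 1, so p + q = 110137 − 109440 + 1 = 698.
p and q are the roots of t² − 698t + 110137 = 0.
Discriminant: 698² − 4·110137 = 487204 − 440548 = 46656; √46656 = 216.
q = (698 − 216)/2 = 241, p = (698 + 216)/2 = 457.
Check: 241 · 457 = 110137.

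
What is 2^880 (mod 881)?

1

2^1 ≡ 2 (mod 881)
2^2 ≡ 2^2 = 4 ≡ 4 (mod 881)
2^4 ≡ 4^2 = 16 ≡ 16 (mod 881)
2^8 ≡ 16^2 = 256 ≡ 256 (mod 881)
2^16 ≡ 256^2 = 65536 ≡ 342 (mod 881)
2^32 ≡ 342^2 = 116964 ≡ 672 (mod 881)
2^64 ≡ 672^2 = 451584 ≡ 512 (mod 881)
2^128 ≡ 512^2 = 262144 ≡ 487 (mod 881)
2^256 ≡ 487^2 = 237169 ≡ 180 (mod 881)
2^512 ≡ 180^2 = 32400 ≡ 684 (mod 881)
880 = 512 + 256 + 64 + 32 + 16 in binary powers of 2.
So 2^880 ≡ 684 · 180 · 512 · 672 · 342 ≡ 1 (mod 881).
Since the result is 1, base 2 gives no evidence that 881 is composite.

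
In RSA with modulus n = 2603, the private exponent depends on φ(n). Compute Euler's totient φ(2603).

2448

Factor: 2603 = 19 · 137.
φ(2603) = (19−1) · (137−1) = 18 · 136 = 2448.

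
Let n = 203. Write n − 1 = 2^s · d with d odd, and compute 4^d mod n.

203 − 1 = 202 = 2^1 · 101, so d = 101.
4^1 ≡ 4 (mod 203)
4^2 ≡ 4^2 = 16 ≡ 16 (mod 203)
4^4 ≡ 16^2 = 256 ≡ 53 (mod 203)
4^8 ≡ 53^2 = 2809 ≡ 170 (mod 203)
4^16 ≡ 170^2 = 28900 ≡ 74 (mod 203)
4^32 ≡ 74^2 = 5476 ≡ 198 (mod 203)
4^64 ≡ 198^2 = 39204 ≡ 25 (mod 203)
101 = 64 + 32 + 4 + 1 in binary powers of 2.
So 4^101 ≡ 25 · 198 · 53 · 4 ≡ 93 (mod 203).
Squaring chain: 93; never reaches −1, so base 4 is a Miller–Rabin witness that 203 is composite.

93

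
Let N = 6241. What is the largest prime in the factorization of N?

79

6241 = 79 · 79
79 = 79 · 1
So 6241 = 79^2; the largest prime factor is 79.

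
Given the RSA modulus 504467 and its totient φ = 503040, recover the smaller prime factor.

φ(n) = (p−1)(q−1) = n − (p+q) + 1, so p + q = 504467 − 503040 + 1 = 1428.
p and q are the roots of t² − 1428t + 504467 = 0.
Discriminant: 1428² − 4·504467 = 2039184 − 2017868 = 21316; √21316 = 146.
q = (1428 − 146)/2 = 641, p = (1428 + 146)/2 = 787.
Check: 641 · 787 = 504467.

641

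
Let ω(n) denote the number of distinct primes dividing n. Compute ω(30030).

6

30030 = 2 · 15015
15015 = 3 · 5005
5005 = 5 · 1001
1001 = 7 · 143
143 = 11 · 13
30030 = 2 · 3 · 5 · 7 · 11 · 13, which has 6 distinct prime factors.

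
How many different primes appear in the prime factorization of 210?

4

210 = 2 · 105
105 = 3 · 35
35 = 5 · 7
210 = 2 · 3 · 5 · 7, which has 4 distinct prime factors.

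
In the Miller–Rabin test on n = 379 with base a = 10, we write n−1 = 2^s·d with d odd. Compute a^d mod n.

378

379 − 1 = 378 = 2^1 · 189, so d = 189.
10^1 ≡ 10 (mod 379)
10^2 ≡ 10^2 = 100 ≡ 100 (mod 379)
10^4 ≡ 100^2 = 10000 ≡ 146 (mod 379)
10^8 ≡ 146^2 = 21316 ≡ 92 (mod 379)
10^16 ≡ 92^2 = 8464 ≡ 126 (mod 379)
10^32 ≡ 126^2 = 15876 ≡ 337 (mod 379)
10^64 ≡ 337^2 = 113569 ≡ 248 (mod 379)
10^128 ≡ 248^2 = 61504 ≡ 106 (mod 379)
189 = 128 + 32 + 16 + 8 + 4 + 1 in binary powers of 2.
So 10^189 ≡ 106 · 337 · 126 · 92 · 146 · 10 ≡ 378 (mod 379).
Since 10^d ≡ 378 (mod 379), base 10 does not prove 379 composite.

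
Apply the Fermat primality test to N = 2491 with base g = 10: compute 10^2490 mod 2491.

10^1 ≡ 10 (mod 2491)
10^2 ≡ 10^2 = 100 ≡ 100 (mod 2491)
10^4 ≡ 100^2 = 10000 ≡ 36 (mod 2491)
10^8 ≡ 36^2 = 1296 ≡ 1296 (mod 2491)
10^16 ≡ 1296^2 = 1679616 ≡ 682 (mod 2491)
10^32 ≡ 682^2 = 465124 ≡ 1798 (mod 2491)
10^64 ≡ 1798^2 = 3232804 ≡ 1977 (mod 2491)
10^128 ≡ 1977^2 = 3908529 ≡ 150 (mod 2491)
10^256 ≡ 150^2 = 22500 ≡ 81 (mod 2491)
10^512 ≡ 81^2 = 6561 ≡ 1579 (mod 2491)
10^1024 ≡ 1579^2 = 2493241 ≡ 2241 (mod 2491)
10^2048 ≡ 2241^2 = 5022081 ≡ 225 (mod 2491)
2490 = 2048 + 256 + 128 + 32 + 16 + 8 + 2 in binary powers of 2.
So 10^2490 ≡ 225 · 81 · 150 · 1798 · 682 · 1296 · 100 ≡ 1391 (mod 2491).
Since 1391 ≠ 1, base 10 is a Fermat witness: 2491 is composite.

1391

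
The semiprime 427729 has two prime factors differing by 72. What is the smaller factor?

Since p = q + 72, we have 427729 = q(q + 72), so q² + 72q − 427729 = 0.
Discriminant: 72² + 4·427729 = 5184 + 1710916 = 1716100; √1716100 = 1310.
q = (−72 + 1310)/2 = 619, and p = q + 72 = 691.
Check: 619 · 691 = 427729.

619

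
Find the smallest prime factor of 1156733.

41

1156733 is odd.
Digit sum 26, not divisible by 3.
Ends in 3: not divisible by 5.
7: 1156733 = 7·165247 + 4
11: 1156733 = 11·105157 + 6
13: 1156733 = 13·88979 + 6
17: 1156733 = 17·68043 + 2
19: 1156733 = 19·60880 + 13
23: 1156733 = 23·50292 + 17
29: 1156733 = 29·39887 + 10
31: 1156733 = 31·37313 + 30
37: 1156733 = 37·31263 + 2
41: 1156733 = 41·28213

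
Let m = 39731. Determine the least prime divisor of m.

67

39731 is odd.
Digit sum 23, not divisible by 3.
Ends in 1: not divisible by 5.
7: 39731 = 7·5675 + 6
11: 39731 = 11·3611 + 10
13: 39731 = 13·3056 + 3
17: 39731 = 17·2337 + 2
19: 39731 = 19·2091 + 2
23: 39731 = 23·1727 + 10
29: 39731 = 29·1370 + 1
31: 39731 = 31·1281 + 20
37: 39731 = 37·1073 + 30
41: 39731 = 41·969 + 2
43: 39731 = 43·923 + 42
47: 39731 = 47·845 + 16
53: 39731 = 53·749 + 34
59: 39731 = 59·673 + 24
61: 39731 = 61·651 + 20
67: 39731 = 67·593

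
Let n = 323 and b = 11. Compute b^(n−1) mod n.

87

11^1 ≡ 11 (mod 323)
11^2 ≡ 11^2 = 121 ≡ 121 (mod 323)
11^4 ≡ 121^2 = 14641 ≡ 106 (mod 323)
11^8 ≡ 106^2 = 11236 ≡ 254 (mod 323)
11^16 ≡ 254^2 = 64516 ≡ 239 (mod 323)
11^32 ≡ 239^2 = 57121 ≡ 273 (mod 323)
11^64 ≡ 273^2 = 74529 ≡ 239 (mod 323)
11^128 ≡ 239^2 = 57121 ≡ 273 (mod 323)
11^256 ≡ 273^2 = 74529 ≡ 239 (mod 323)
322 = 256 + 64 + 2 in binary powers of 2.
So 11^322 ≡ 239 · 239 · 121 ≡ 87 (mod 323).
Since 87 ≠ 1, base 11 is a Fermat witness: 323 is composite.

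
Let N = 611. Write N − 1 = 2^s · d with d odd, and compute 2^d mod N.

487

611 − 1 = 610 = 2^1 · 305, so d = 305.
2^1 ≡ 2 (mod 611)
2^2 ≡ 2^2 = 4 ≡ 4 (mod 611)
2^4 ≡ 4^2 = 16 ≡ 16 (mod 611)
2^8 ≡ 16^2 = 256 ≡ 256 (mod 611)
2^16 ≡ 256^2 = 65536 ≡ 159 (mod 611)
2^32 ≡ 159^2 = 25281 ≡ 230 (mod 611)
2^64 ≡ 230^2 = 52900 ≡ 354 (mod 611)
2^128 ≡ 354^2 = 125316 ≡ 61 (mod 611)
2^256 ≡ 61^2 = 3721 ≡ 55 (mod 611)
305 = 256 + 32 + 16 + 1 in binary powers of 2.
So 2^305 ≡ 55 · 230 · 159 · 2 ≡ 487 (mod 611).
Squaring chain: 487; never reaches −1, so base 2 is a Miller–Rabin witness that 611 is composite.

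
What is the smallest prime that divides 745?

5

745 is odd.
Digit sum 16, not divisible by 3.
Ends in 5: divisible by 5.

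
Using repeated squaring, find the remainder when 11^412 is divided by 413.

263

11^1 ≡ 11 (mod 413)
11^2 ≡ 11^2 = 121 ≡ 121 (mod 413)
11^4 ≡ 121^2 = 14641 ≡ 186 (mod 413)
11^8 ≡ 186^2 = 34596 ≡ 317 (mod 413)
11^16 ≡ 317^2 = 100489 ≡ 130 (mod 413)
11^32 ≡ 130^2 = 16900 ≡ 380 (mod 413)
11^64 ≡ 380^2 = 144400 ≡ 263 (mod 413)
11^128 ≡ 263^2 = 69169 ≡ 198 (mod 413)
11^256 ≡ 198^2 = 39204 ≡ 382 (mod 413)
412 = 256 + 128 + 16 + 8 + 4 in binary powers of 2.
So 11^412 ≡ 382 · 198 · 130 · 317 · 186 ≡ 263 (mod 413).
Since 263 ≠ 1, base 11 is a Fermat witness: 413 is composite.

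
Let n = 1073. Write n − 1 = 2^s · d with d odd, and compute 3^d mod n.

1073 − 1 = 1072 = 2^4 · 67, so d = 67.
3^1 ≡ 3 (mod 1073)
3^2 ≡ 3^2 = 9 ≡ 9 (mod 1073)
3^4 ≡ 9^2 = 81 ≡ 81 (mod 1073)
3^8 ≡ 81^2 = 6561 ≡ 123 (mod 1073)
3^16 ≡ 123^2 = 15129 ≡ 107 (mod 1073)
3^32 ≡ 107^2 = 11449 ≡ 719 (mod 1073)
3^64 ≡ 719^2 = 516961 ≡ 848 (mod 1073)
67 = 64 + 2 + 1 in binary powers of 2.
So 3^67 ≡ 848 · 9 · 3 ≡ 363 (mod 1073).
Squaring chain: 363 → 863 → 107 → 719; never reaches −1, so base 3 is a Miller–Rabin witness that 1073 is composite.

363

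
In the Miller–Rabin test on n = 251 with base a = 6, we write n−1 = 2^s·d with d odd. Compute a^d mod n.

251 − 1 = 250 = 2^1 · 125, so d = 125.
6^1 ≡ 6 (mod 251)
6^2 ≡ 6^2 = 36 ≡ 36 (mod 251)
6^4 ≡ 36^2 = 1296 ≡ 41 (mod 251)
6^8 ≡ 41^2 = 1681 ≡ 175 (mod 251)
6^16 ≡ 175^2 = 30625 ≡ 3 (mod 251)
6^32 ≡ 3^2 = 9 ≡ 9 (mod 251)
6^64 ≡ 9^2 = 81 ≡ 81 (mod 251)
125 = 64 + 32 + 16 + 8 + 4 + 1 in binary powers of 2.
So 6^125 ≡ 81 · 9 · 3 · 175 · 41 · 6 ≡ 250 (mod 251).
Since 6^d ≡ 250 (mod 251), base 6 does not prove 251 composite.

250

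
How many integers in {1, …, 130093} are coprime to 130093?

Factor: 130093 = 19 · 41 · 167.
φ(130093) = (19−1) · (41−1) · (167−1) = 18 · 40 · 166 = 119520.

119520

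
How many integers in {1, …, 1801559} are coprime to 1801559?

Factor: 1801559 = 107 · 113 · 149.
φ(1801559) = (107−1) · (113−1) · (149−1) = 106 · 112 · 148 = 1757056.

1757056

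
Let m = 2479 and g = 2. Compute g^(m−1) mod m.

1935

2^1 ≡ 2 (mod 2479)
2^2 ≡ 2^2 = 4 ≡ 4 (mod 2479)
2^4 ≡ 4^2 = 16 ≡ 16 (mod 2479)
2^8 ≡ 16^2 = 256 ≡ 256 (mod 2479)
2^16 ≡ 256^2 = 65536 ≡ 1082 (mod 2479)
2^32 ≡ 1082^2 = 1170724 ≡ 636 (mod 2479)
2^64 ≡ 636^2 = 404496 ≡ 419 (mod 2479)
2^128 ≡ 419^2 = 175561 ≡ 2031 (mod 2479)
2^256 ≡ 2031^2 = 4124961 ≡ 2384 (mod 2479)
2^512 ≡ 2384^2 = 5683456 ≡ 1588 (mod 2479)
2^1024 ≡ 1588^2 = 2521744 ≡ 601 (mod 2479)
2^2048 ≡ 601^2 = 361201 ≡ 1746 (mod 2479)
2478 = 2048 + 256 + 128 + 32 + 8 + 4 + 2 in binary powers of 2.
So 2^2478 ≡ 1746 · 2384 · 2031 · 636 · 256 · 16 · 4 ≡ 1935 (mod 2479).
Since 1935 ≠ 1, base 2 is a Fermat witness: 2479 is composite.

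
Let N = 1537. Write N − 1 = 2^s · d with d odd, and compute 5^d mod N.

125

1537 − 1 = 1536 = 2^9 · 3, so d = 3.
5^1 ≡ 5 (mod 1537)
5^2 ≡ 5^2 = 25 ≡ 25 (mod 1537)
3 = 2 + 1 in binary powers of 2.
So 5^3 ≡ 25 · 5 ≡ 125 (mod 1537).
Squaring chain: 125 → 255 → 471 → 513 → 342 → 152 → 49 → 864 → 1051; never reaches −1, so base 5 is a Miller–Rabin witness that 1537 is composite.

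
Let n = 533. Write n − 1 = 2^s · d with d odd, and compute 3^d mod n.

533 − 1 = 532 = 2^2 · 133, so d = 133.
3^1 ≡ 3 (mod 533)
3^2 ≡ 3^2 = 9 ≡ 9 (mod 533)
3^4 ≡ 9^2 = 81 ≡ 81 (mod 533)
3^8 ≡ 81^2 = 6561 ≡ 165 (mod 533)
3^16 ≡ 165^2 = 27225 ≡ 42 (mod 533)
3^32 ≡ 42^2 = 1764 ≡ 165 (mod 533)
3^64 ≡ 165^2 = 27225 ≡ 42 (mod 533)
3^128 ≡ 42^2 = 1764 ≡ 165 (mod 533)
133 = 128 + 4 + 1 in binary powers of 2.
So 3^133 ≡ 165 · 81 · 3 ≡ 120 (mod 533).
Squaring chain: 120 → 9; never reaches −1, so base 3 is a Miller–Rabin witness that 533 is composite.

120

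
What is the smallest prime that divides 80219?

97

80219 is odd.
Digit sum 20, not divisible by 3.
Ends in 9: not divisible by 5.
7: 80219 = 7·11459 + 6
11: 80219 = 11·7292 + 7
13: 80219 = 13·6170 + 9
17: 80219 = 17·4718 + 13
19: 80219 = 19·4222 + 1
23: 80219 = 23·3487 + 18
29: 80219 = 29·2766 + 5
31: 80219 = 31·2587 + 22
37: 80219 = 37·2168 + 3
41: 80219 = 41·1956 + 23
43: 80219 = 43·1865 + 24
47: 80219 = 47·1706 + 37
53: 80219 = 53·1513 + 30
59: 80219 = 59·1359 + 38
61: 80219 = 61·1315 + 4
67: 80219 = 67·1197 + 20
71: 80219 = 71·1129 + 60
73: 80219 = 73·1098 + 65
79: 80219 = 79·1015 + 34
83: 80219 = 83·966 + 41
89: 80219 = 89·901 + 30
97: 80219 = 97·827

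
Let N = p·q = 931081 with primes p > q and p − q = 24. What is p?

Since p = q + 24, we have 931081 = q(q + 24), so q² + 24q − 931081 = 0.
Discriminant: 24² + 4·931081 = 576 + 3724324 = 3724900; √3724900 = 1930.
q = (−24 + 1930)/2 = 953, and p = q + 24 = 977.
Check: 953 · 977 = 931081.

977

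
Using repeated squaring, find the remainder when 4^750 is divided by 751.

4^1 ≡ 4 (mod 751)
4^2 ≡ 4^2 = 16 ≡ 16 (mod 751)
4^4 ≡ 16^2 = 256 ≡ 256 (mod 751)
4^8 ≡ 256^2 = 65536 ≡ 199 (mod 751)
4^16 ≡ 199^2 = 39601 ≡ 549 (mod 751)
4^32 ≡ 549^2 = 301401 ≡ 250 (mod 751)
4^64 ≡ 250^2 = 62500 ≡ 167 (mod 751)
4^128 ≡ 167^2 = 27889 ≡ 102 (mod 751)
4^256 ≡ 102^2 = 10404 ≡ 641 (mod 751)
4^512 ≡ 641^2 = 410881 ≡ 84 (mod 751)
750 = 512 + 128 + 64 + 32 + 8 + 4 + 2 in binary powers of 2.
So 4^750 ≡ 84 · 102 · 167 · 250 · 199 · 256 · 16 ≡ 1 (mod 751).
Since the result is 1, base 4 gives no evidence that 751 is composite.

1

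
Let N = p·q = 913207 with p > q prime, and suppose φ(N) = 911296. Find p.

φ(n) = (p−1)(q−1) = n − (p+q) + 1, so p + q = 913207 − 911296 + 1 = 1912.
p and q are the roots of t² − 1912t + 913207 = 0.
Discriminant: 1912² − 4·913207 = 3655744 − 3652828 = 2916; √2916 = 54.
q = (1912 − 54)/2 = 929, p = (1912 + 54)/2 = 983.
Check: 929 · 983 = 913207.

983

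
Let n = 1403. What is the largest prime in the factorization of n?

1403 = 23 · 61
61 is prime.
So 1403 = 23 · 61; the largest prime factor is 61.

61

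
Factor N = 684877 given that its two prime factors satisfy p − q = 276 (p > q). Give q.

701

Since p = q + 276, we have 684877 = q(q + 276), so q² + 276q − 684877 = 0.
Discriminant: 276² + 4·684877 = 76176 + 2739508 = 2815684; √2815684 = 1678.
q = (−276 + 1678)/2 = 701, and p = q + 276 = 977.
Check: 701 · 977 = 684877.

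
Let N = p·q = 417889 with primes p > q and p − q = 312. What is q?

509

Since p = q + 312, we have 417889 = q(q + 312), so q² + 312q − 417889 = 0.
Discriminant: 312² + 4·417889 = 97344 + 1671556 = 1768900; √1768900 = 1330.
q = (−312 + 1330)/2 = 509, and p = q + 312 = 821.
Check: 509 · 821 = 417889.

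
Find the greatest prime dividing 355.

71

355 = 5 · 71
71 is prime.
So 355 = 5 · 71; the largest prime factor is 71.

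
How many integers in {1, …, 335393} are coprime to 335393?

Factor: 335393 = 17 · 109 · 181.
φ(335393) = (17−1) · (109−1) · (181−1) = 16 · 108 · 180 = 311040.

311040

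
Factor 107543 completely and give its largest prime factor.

61

107543 = 41 · 2623
2623 = 43 · 61
61 is prime.
So 107543 = 41 · 43 · 61; the largest prime factor is 61.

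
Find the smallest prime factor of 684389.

684389 is odd.
Digit sum 38, not divisible by 3.
Ends in 9: not divisible by 5.
7: 684389 = 7·97769 + 6
11: 684389 = 11·62217 + 2
13: 684389 = 13·52645 + 4
17: 684389 = 17·40258 + 3
19: 684389 = 19·36020 + 9
23: 684389 = 23·29756 + 1
29: 684389 = 29·23599 + 18
31: 684389 = 31·22077 + 2
37: 684389 = 37·18497

37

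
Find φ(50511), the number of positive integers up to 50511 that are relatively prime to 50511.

33152

Factor: 50511 = 3 · 113 · 149.
φ(50511) = (3−1) · (113−1) · (149−1) = 2 · 112 · 148 = 33152.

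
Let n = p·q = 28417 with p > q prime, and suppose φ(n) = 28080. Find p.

181

φ(n) = (p−1)(q−1) = n − (p+q) + 1, so p + q = 28417 − 28080 + 1 = 338.
p and q are the roots of t² − 338t + 28417 = 0.
Discriminant: 338² − 4·28417 = 114244 − 113668 = 576; √576 = 24.
q = (338 − 24)/2 = 157, p = (338 + 24)/2 = 181.
Check: 157 · 181 = 28417.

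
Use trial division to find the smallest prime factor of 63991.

63991 is odd.
Digit sum 28, not divisible by 3.
Ends in 1: not divisible by 5.
7: 63991 = 7·9141 + 4
11: 63991 = 11·5817 + 4
13: 63991 = 13·4922 + 5
17: 63991 = 17·3764 + 3
19: 63991 = 19·3367 + 18
23: 63991 = 23·2782 + 5
29: 63991 = 29·2206 + 17
31: 63991 = 31·2064 + 7
37: 63991 = 37·1729 + 18
41: 63991 = 41·1560 + 31
43: 63991 = 43·1488 + 7
47: 63991 = 47·1361 + 24
53: 63991 = 53·1207 + 20
59: 63991 = 59·1084 + 35
61: 63991 = 61·1049 + 2
67: 63991 = 67·955 + 6
71: 63991 = 71·901 + 20
73: 63991 = 73·876 + 43
79: 63991 = 79·810 + 1
83: 63991 = 83·770 + 81
89: 63991 = 89·719

89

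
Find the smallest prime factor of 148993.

148993 is odd.
Digit sum 34, not divisible by 3.
Ends in 3: not divisible by 5.
7: 148993 = 7·21284 + 5
11: 148993 = 11·13544 + 9
13: 148993 = 13·11461

13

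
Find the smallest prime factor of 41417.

41417 is odd.
Digit sum 17, not divisible by 3.
Ends in 7: not divisible by 5.
7: 41417 = 7·5916 + 5
11: 41417 = 11·3765 + 2
13: 41417 = 13·3185 + 12
17: 41417 = 17·2436 + 5
19: 41417 = 19·2179 + 16
23: 41417 = 23·1800 + 17
29: 41417 = 29·1428 + 5
31: 41417 = 31·1336 + 1
37: 41417 = 37·1119 + 14
41: 41417 = 41·1010 + 7
43: 41417 = 43·963 + 8
47: 41417 = 47·881 + 10
53: 41417 = 53·781 + 24
59: 41417 = 59·701 + 58
61: 41417 = 61·678 + 59
67: 41417 = 67·618 + 11
71: 41417 = 71·583 + 24
73: 41417 = 73·567 + 26
79: 41417 = 79·524 + 21
83: 41417 = 83·499

83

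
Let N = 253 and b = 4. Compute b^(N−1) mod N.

4^1 ≡ 4 (mod 253)
4^2 ≡ 4^2 = 16 ≡ 16 (mod 253)
4^4 ≡ 16^2 = 256 ≡ 3 (mod 253)
4^8 ≡ 3^2 = 9 ≡ 9 (mod 253)
4^16 ≡ 9^2 = 81 ≡ 81 (mod 253)
4^32 ≡ 81^2 = 6561 ≡ 236 (mod 253)
4^64 ≡ 236^2 = 55696 ≡ 36 (mod 253)
4^128 ≡ 36^2 = 1296 ≡ 31 (mod 253)
252 = 128 + 64 + 32 + 16 + 8 + 4 in binary powers of 2.
So 4^252 ≡ 31 · 36 · 236 · 81 · 9 · 3 ≡ 236 (mod 253).
Since 236 ≠ 1, base 4 is a Fermat witness: 253 is composite.

236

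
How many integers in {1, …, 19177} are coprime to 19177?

Factor: 19177 = 127 · 151.
φ(19177) = (127−1) · (151−1) = 126 · 150 = 18900.

18900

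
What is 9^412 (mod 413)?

9^1 ≡ 9 (mod 413)
9^2 ≡ 9^2 = 81 ≡ 81 (mod 413)
9^4 ≡ 81^2 = 6561 ≡ 366 (mod 413)
9^8 ≡ 366^2 = 133956 ≡ 144 (mod 413)
9^16 ≡ 144^2 = 20736 ≡ 86 (mod 413)
9^32 ≡ 86^2 = 7396 ≡ 375 (mod 413)
9^64 ≡ 375^2 = 140625 ≡ 205 (mod 413)
9^128 ≡ 205^2 = 42025 ≡ 312 (mod 413)
9^256 ≡ 312^2 = 97344 ≡ 289 (mod 413)
412 = 256 + 128 + 16 + 8 + 4 in binary powers of 2.
So 9^412 ≡ 289 · 312 · 86 · 144 · 366 ≡ 205 (mod 413).
Since 205 ≠ 1, base 9 is a Fermat witness: 413 is composite.

205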